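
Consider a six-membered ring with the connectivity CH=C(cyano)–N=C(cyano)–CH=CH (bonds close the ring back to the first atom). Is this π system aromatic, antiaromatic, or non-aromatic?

The p orbitals form a continuous loop: the double-bond atoms are sp², each contributing one p electron; the doubly-bonded nitrogens are pyridine-type — their lone pairs lie in the ring plane, leaving one electron in the p orbital. The ring is fully conjugated.
Adding the contributions, 3 × 2 = 6 from the 3 double-bond units.
6 = 4(1) + 2, which satisfies Hückel's 4n+2 rule.

Aromatic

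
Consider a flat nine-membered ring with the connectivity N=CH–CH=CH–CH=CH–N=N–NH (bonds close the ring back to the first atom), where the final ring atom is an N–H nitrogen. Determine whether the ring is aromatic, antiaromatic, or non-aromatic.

Aromatic

All ring atoms are sp² and supply a p orbital to the ring (every atom in a ring double bond is sp² and brings one electron to the p orbital; the doubly-bonded nitrogens are pyridine-type — their lone pairs lie in the ring plane, leaving one electron in the p orbital; the pyrrole-type nitrogen donates its lone pair from the p orbital); the conjugation is uninterrupted.
Adding the contributions, 4 × 2 = 8 from the double-bond units + 2 from the NH atom = 10.
10 = 4(2) + 2, which satisfies Hückel's 4n+2 rule.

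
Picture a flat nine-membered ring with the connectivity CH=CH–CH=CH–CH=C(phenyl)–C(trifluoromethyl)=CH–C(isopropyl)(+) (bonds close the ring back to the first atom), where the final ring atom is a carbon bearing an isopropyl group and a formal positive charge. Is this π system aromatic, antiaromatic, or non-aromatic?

The p orbitals form a continuous loop: the double-bond atoms are sp², each contributing one p electron; the carbocation has an empty p orbital. The ring is fully conjugated.
Tallying contributions gives 4 × 2 = 8 from the double-bond units + 0 from the C(isopropyl)(+) atom = 8.
With 8 = 4·2 π electrons, Hückel's rule classifies the planar ring as antiaromatic.

Antiaromatic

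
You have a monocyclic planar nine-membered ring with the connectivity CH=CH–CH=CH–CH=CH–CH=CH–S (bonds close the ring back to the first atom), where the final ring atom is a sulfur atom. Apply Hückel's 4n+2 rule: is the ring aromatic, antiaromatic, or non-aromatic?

Aromatic

All ring atoms are sp² and supply a p orbital to the ring (the double-bond atoms are sp², each contributing one p electron; the sulfur donates one lone pair from its p orbital); the conjugation is uninterrupted.
Adding the contributions, 4 × 2 = 8 from the double-bond units + 2 from the S atom = 10.
With 10 π electrons (n = 2), the Hückel 4n+2 condition holds.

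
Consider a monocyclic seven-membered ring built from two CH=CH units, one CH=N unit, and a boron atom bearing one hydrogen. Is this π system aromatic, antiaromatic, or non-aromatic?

Check conjugation: each doubly-bonded ring atom is sp² with one p-orbital electron; each =N– nitrogen is pyridine-type (lone pair in the sp² plane, one electron in the p orbital); the boron has an empty p orbital — every position has a p orbital, so the cyclic π system is continuous.
Adding the contributions, 3 × 2 = 6 from the double-bond units + 0 from the BH atom = 6.
Since 6 = 4·1 + 2, the ring meets the 4n+2 criterion.

Aromatic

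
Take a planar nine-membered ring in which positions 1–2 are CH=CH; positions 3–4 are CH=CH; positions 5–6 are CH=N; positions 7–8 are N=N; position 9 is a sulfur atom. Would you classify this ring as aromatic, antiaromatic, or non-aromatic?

Aromatic

The p orbitals form a continuous loop: the double-bond atoms are sp², each contributing one p electron; each =N– nitrogen is pyridine-type (lone pair in the sp² plane, one electron in the p orbital); the sulfur donates one lone pair from its p orbital. The ring is fully conjugated.
Counting π electrons: 4 × 2 = 8 from the double-bond units + 2 from the S atom = 10.
10 = 4(2) + 2, which satisfies Hückel's 4n+2 rule.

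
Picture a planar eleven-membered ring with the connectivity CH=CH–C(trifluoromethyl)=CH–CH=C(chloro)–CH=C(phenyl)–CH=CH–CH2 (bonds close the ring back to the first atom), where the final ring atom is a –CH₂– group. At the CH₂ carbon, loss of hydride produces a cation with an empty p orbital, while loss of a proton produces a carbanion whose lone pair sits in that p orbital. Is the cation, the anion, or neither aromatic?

The cation

Once that carbon is sp², every ring atom has a p orbital and both ions are fully conjugated.
Cation: 5 × 2 + 0 = 10 π electrons → 4(2)+2, aromatic.
Anion: 5 × 2 + 2 = 12 π electrons → 4(3), antiaromatic.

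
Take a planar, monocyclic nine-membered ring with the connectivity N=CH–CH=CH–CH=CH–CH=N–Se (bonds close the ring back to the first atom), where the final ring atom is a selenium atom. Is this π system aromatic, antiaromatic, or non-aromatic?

Aromatic

Every ring atom contributes a p orbital perpendicular to the ring (the double-bond atoms are sp², each contributing one p electron; each sp² =N– keeps its lone pair in-plane and puts one electron into the π system; the selenium donates one lone pair from its p orbital), so the π system is cyclic and fully conjugated.
π-electron count: 4 × 2 = 8 from the double-bond units + 2 from the Se atom = 10.
That gives a 4n+2 count (10, n = 2).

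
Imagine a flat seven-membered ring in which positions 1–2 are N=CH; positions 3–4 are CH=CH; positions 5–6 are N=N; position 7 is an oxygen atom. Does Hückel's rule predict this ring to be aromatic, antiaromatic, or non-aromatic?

Antiaromatic

The p orbitals form a continuous loop: each doubly-bonded ring atom is sp² with one p-orbital electron; each =N– nitrogen is pyridine-type (lone pair in the sp² plane, one electron in the p orbital); the oxygen donates one lone pair from its p orbital. The ring is fully conjugated.
Tallying contributions gives 3 × 2 = 6 from the double-bond units + 2 from the O atom = 8.
8 = 4(2); a planar, fully conjugated 4n system is antiaromatic.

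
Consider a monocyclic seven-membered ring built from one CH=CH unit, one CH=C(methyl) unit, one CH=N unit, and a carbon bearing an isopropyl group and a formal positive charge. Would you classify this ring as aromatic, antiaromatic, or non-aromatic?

All ring atoms are sp² and supply a p orbital to the ring (each doubly-bonded ring atom is sp² with one p-orbital electron; each sp² =N– keeps its lone pair in-plane and puts one electron into the π system; the carbocation has an empty p orbital); the conjugation is uninterrupted.
π-electron count: 3 × 2 = 6 from the double-bond units + 0 from the C(isopropyl)(+) atom = 6.
With 6 π electrons (n = 1), the Hückel 4n+2 condition holds.

Aromatic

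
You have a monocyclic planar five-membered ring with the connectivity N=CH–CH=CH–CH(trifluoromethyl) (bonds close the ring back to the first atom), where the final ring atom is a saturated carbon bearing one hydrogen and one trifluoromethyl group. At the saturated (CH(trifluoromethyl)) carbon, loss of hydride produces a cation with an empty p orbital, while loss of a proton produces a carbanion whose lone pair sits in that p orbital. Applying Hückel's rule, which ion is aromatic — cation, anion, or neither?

Once that carbon is sp², every ring atom has a p orbital and both ions are fully conjugated.
Cation: 2 × 2 + 0 = 4 π electrons → 4(1), antiaromatic.
Anion: 2 × 2 + 2 = 6 π electrons → 4(1)+2, aromatic.

The anion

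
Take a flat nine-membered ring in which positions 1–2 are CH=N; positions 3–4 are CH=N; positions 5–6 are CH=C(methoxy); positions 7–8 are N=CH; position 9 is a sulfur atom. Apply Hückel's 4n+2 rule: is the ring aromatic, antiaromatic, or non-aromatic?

Aromatic

Check conjugation: every atom in a ring double bond is sp² and brings one electron to the p orbital; each sp² =N– keeps its lone pair in-plane and puts one electron into the π system; the sulfur donates one lone pair from its p orbital — every position has a p orbital, so the cyclic π system is continuous.
Tallying contributions gives 4 × 2 = 8 from the double-bond units + 2 from the S atom = 10.
Since 10 = 4·2 + 2, the ring meets the 4n+2 criterion.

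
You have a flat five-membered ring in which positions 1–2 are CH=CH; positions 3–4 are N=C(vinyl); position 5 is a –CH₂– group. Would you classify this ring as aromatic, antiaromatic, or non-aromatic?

Non-aromatic

The CH2 carbon is saturated: the tetrahedral CH₂ carbon is sp³ and has no p orbital in the ring π system. Conjugation is not continuous around the ring.
Broken conjugation rules out both aromaticity and antiaromaticity.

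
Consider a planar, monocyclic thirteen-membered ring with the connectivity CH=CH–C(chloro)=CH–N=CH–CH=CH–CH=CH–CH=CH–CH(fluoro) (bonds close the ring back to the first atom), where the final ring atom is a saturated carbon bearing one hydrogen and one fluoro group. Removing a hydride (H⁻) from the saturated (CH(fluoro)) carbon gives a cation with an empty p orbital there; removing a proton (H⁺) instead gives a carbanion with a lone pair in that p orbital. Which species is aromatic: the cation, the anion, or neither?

The anion

Both ions have a continuous loop of p orbitals — each ring atom is sp².
Cation: 6 × 2 + 0 = 12 π electrons → 4(3), antiaromatic.
Anion: 6 × 2 + 2 = 14 π electrons → 4(3)+2, aromatic.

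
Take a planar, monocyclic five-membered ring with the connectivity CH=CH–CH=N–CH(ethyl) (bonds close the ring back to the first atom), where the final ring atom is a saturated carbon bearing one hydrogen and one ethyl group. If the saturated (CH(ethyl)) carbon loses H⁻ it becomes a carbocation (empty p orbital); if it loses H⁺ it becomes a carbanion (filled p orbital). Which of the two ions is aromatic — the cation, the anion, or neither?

Both ions have a continuous loop of p orbitals — each ring atom is sp².
Cation: 2 × 2 + 0 = 4 π electrons → 4(1), antiaromatic.
Anion: 2 × 2 + 2 = 6 π electrons → 4(1)+2, aromatic.

The anion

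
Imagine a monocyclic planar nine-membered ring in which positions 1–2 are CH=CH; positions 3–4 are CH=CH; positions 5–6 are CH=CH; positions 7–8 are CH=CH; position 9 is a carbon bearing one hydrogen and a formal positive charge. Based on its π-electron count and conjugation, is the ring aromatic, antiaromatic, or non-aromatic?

Check conjugation: each doubly-bonded ring atom is sp² with one p-orbital electron; the carbocation has an empty p orbital — every position has a p orbital, so the cyclic π system is continuous.
Counting π electrons: 4 × 2 = 8 from the double-bond units + 0 from the CH(+) atom = 8.
8 is a 4n count (n = 2), so the planar conjugated ring is antiaromatic.

Antiaromatic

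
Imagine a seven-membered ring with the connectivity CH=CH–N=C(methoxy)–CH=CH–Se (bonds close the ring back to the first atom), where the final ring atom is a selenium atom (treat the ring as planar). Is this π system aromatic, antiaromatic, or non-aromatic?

Every ring atom contributes a p orbital perpendicular to the ring (the double-bond atoms are sp², each contributing one p electron; each sp² =N– keeps its lone pair in-plane and puts one electron into the π system; the selenium donates one lone pair from its p orbital), so the π system is cyclic and fully conjugated.
Tallying contributions gives 3 × 2 = 6 from the double-bond units + 2 from the Se atom = 8.
With 8 = 4·2 π electrons, Hückel's rule classifies the planar ring as antiaromatic.

Antiaromatic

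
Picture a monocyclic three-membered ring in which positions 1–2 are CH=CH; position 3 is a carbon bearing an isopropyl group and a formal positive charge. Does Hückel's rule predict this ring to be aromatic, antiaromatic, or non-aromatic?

Aromatic

All ring atoms are sp² and supply a p orbital to the ring (the double-bond atoms are sp², each contributing one p electron; the carbocation has an empty p orbital); the conjugation is uninterrupted.
π-electron count: 1 × 2 = 2 from the double-bond unit + 0 from the C(isopropyl)(+) atom = 2.
Since 2 = 4·0 + 2, the ring meets the 4n+2 criterion.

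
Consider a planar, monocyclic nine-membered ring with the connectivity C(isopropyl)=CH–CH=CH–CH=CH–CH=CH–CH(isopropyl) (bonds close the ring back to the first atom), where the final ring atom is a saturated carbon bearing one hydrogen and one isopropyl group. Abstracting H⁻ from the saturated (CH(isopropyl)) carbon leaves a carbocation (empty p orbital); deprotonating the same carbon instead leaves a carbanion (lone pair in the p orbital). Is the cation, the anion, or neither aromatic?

The anion

Once that carbon is sp², every ring atom has a p orbital and both ions are fully conjugated.
Cation: 4 × 2 + 0 = 8 π electrons → 4(2), antiaromatic.
Anion: 4 × 2 + 2 = 10 π electrons → 4(2)+2, aromatic.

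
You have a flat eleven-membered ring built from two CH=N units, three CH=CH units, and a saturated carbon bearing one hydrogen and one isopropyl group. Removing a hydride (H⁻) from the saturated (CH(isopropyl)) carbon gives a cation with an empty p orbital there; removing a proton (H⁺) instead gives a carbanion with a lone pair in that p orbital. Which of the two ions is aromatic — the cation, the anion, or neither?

In either ion the ring is fully conjugated: every atom, including the new sp² carbon, supplies a p orbital.
Cation: 5 × 2 + 0 = 10 π electrons → 4(2)+2, aromatic.
Anion: 5 × 2 + 2 = 12 π electrons → 4(3), antiaromatic.

The cation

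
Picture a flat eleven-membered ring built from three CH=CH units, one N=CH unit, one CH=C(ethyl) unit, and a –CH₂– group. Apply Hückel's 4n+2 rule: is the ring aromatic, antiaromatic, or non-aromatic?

The CH2 carbon is saturated: the tetrahedral CH₂ carbon is sp³ and has no p orbital in the ring π system. Conjugation is not continuous around the ring.
Hückel's rule only applies to fully conjugated rings, so this one is simply non-aromatic.

Non-aromatic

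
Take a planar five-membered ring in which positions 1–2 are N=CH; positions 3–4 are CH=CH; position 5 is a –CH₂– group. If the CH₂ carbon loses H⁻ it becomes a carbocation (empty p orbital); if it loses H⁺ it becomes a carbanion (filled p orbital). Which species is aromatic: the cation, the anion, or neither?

The anion

Both ions have a continuous loop of p orbitals — each ring atom is sp².
Cation: 2 × 2 + 0 = 4 π electrons → 4(1), antiaromatic.
Anion: 2 × 2 + 2 = 6 π electrons → 4(1)+2, aromatic.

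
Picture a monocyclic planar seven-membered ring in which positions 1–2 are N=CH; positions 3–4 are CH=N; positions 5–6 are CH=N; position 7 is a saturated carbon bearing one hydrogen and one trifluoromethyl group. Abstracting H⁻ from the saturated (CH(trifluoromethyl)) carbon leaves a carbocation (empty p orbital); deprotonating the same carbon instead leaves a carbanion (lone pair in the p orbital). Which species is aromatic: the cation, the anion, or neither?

The cation

Once that carbon is sp², every ring atom has a p orbital and both ions are fully conjugated.
Cation: 3 × 2 + 0 = 6 π electrons → 4(1)+2, aromatic.
Anion: 3 × 2 + 2 = 8 π electrons → 4(2), antiaromatic.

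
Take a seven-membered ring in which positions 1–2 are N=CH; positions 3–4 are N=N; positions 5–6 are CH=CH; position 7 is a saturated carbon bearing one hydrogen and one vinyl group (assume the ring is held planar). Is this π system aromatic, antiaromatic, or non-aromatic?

Non-aromatic

The CH(vinyl) position has four σ bonds — that saturated carbon is sp³ and has no p orbital in the ring π system — so the cyclic conjugation is interrupted.
Broken conjugation rules out both aromaticity and antiaromaticity.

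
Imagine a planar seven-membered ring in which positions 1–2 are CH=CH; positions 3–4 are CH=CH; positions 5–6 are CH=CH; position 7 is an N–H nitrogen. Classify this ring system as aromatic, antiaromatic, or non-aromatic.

Check conjugation: the double-bond atoms are sp², each contributing one p electron; the pyrrole-type nitrogen donates its lone pair from the p orbital — every position has a p orbital, so the cyclic π system is continuous.
Tallying contributions gives 3 × 2 = 6 from the double-bond units + 2 from the NH atom = 8.
A 4n π count (8, n = 2) in a planar conjugated ring means antiaromatic.

Antiaromatic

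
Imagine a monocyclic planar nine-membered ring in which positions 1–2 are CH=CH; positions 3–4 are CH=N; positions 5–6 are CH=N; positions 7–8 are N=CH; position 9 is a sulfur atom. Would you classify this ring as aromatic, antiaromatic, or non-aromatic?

All ring atoms are sp² and supply a p orbital to the ring (the double-bond atoms are sp², each contributing one p electron; each =N– nitrogen is pyridine-type (lone pair in the sp² plane, one electron in the p orbital); the sulfur donates one lone pair from its p orbital); the conjugation is uninterrupted.
Counting π electrons: 4 × 2 = 8 from the double-bond units + 2 from the S atom = 10.
That gives a 4n+2 count (10, n = 2).

Aromatic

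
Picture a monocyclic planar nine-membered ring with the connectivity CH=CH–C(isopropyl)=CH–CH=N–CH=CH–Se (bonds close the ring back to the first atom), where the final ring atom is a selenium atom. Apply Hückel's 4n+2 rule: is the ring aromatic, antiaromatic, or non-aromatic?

The p orbitals form a continuous loop: each doubly-bonded ring atom is sp² with one p-orbital electron; the doubly-bonded nitrogens are pyridine-type — their lone pairs lie in the ring plane, leaving one electron in the p orbital; the selenium donates one lone pair from its p orbital. The ring is fully conjugated.
π-electron count: 4 × 2 = 8 from the double-bond units + 2 from the Se atom = 10.
That gives a 4n+2 count (10, n = 2).

Aromatic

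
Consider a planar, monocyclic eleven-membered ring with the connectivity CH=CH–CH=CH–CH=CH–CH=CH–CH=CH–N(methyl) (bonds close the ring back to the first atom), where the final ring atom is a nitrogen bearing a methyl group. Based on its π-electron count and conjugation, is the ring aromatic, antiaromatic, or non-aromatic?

All ring atoms are sp² and supply a p orbital to the ring (every atom in a ring double bond is sp² and brings one electron to the p orbital; the pyrrole-type nitrogen donates its lone pair from the p orbital); the conjugation is uninterrupted.
Adding the contributions, 5 × 2 = 10 from the double-bond units + 2 from the N(methyl) atom = 12.
12 is a 4n count (n = 3), so the planar conjugated ring is antiaromatic.

Antiaromatic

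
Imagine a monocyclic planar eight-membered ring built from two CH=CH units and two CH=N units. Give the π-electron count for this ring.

8

Check conjugation: each doubly-bonded ring atom is sp² with one p-orbital electron; each =N– nitrogen is pyridine-type (lone pair in the sp² plane, one electron in the p orbital) — every position has a p orbital, so the cyclic π system is continuous.
Tallying contributions gives 4 × 2 = 8 from the 4 double-bond units.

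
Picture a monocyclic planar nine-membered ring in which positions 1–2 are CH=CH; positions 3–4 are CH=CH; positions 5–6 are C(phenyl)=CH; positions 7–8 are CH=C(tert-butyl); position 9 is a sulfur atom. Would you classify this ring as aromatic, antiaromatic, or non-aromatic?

The p orbitals form a continuous loop: every atom in a ring double bond is sp² and brings one electron to the p orbital; the sulfur donates one lone pair from its p orbital. The ring is fully conjugated.
Counting π electrons: 4 × 2 = 8 from the double-bond units + 2 from the S atom = 10.
Since 10 = 4·2 + 2, the ring meets the 4n+2 criterion.

Aromatic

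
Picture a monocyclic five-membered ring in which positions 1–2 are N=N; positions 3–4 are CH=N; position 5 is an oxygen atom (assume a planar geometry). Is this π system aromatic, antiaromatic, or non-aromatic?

Aromatic

Every ring atom contributes a p orbital perpendicular to the ring (each doubly-bonded ring atom is sp² with one p-orbital electron; each =N– nitrogen is pyridine-type (lone pair in the sp² plane, one electron in the p orbital); the oxygen donates one lone pair from its p orbital), so the π system is cyclic and fully conjugated.
Adding the contributions, 2 × 2 = 4 from the double-bond units + 2 from the O atom = 6.
6 = 4(1) + 2, which satisfies Hückel's 4n+2 rule.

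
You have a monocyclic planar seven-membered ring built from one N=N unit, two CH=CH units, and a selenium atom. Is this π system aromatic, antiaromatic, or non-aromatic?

All ring atoms are sp² and supply a p orbital to the ring (every atom in a ring double bond is sp² and brings one electron to the p orbital; each sp² =N– keeps its lone pair in-plane and puts one electron into the π system; the selenium donates one lone pair from its p orbital); the conjugation is uninterrupted.
Adding the contributions, 3 × 2 = 6 from the double-bond units + 2 from the Se atom = 8.
A 4n π count (8, n = 2) in a planar conjugated ring means antiaromatic.

Antiaromatic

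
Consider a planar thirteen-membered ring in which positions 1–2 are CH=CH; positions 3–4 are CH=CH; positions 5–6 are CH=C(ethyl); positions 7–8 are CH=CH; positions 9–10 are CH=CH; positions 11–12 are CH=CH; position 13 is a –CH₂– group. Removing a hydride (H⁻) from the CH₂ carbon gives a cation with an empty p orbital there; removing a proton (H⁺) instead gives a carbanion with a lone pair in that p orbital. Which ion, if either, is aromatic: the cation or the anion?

The anion

In either ion the ring is fully conjugated: every atom, including the new sp² carbon, supplies a p orbital.
Cation: 6 × 2 + 0 = 12 π electrons → 4(3), antiaromatic.
Anion: 6 × 2 + 2 = 14 π electrons → 4(3)+2, aromatic.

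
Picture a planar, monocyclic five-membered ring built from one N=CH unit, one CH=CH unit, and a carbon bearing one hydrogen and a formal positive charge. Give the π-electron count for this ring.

4

Every ring atom contributes a p orbital perpendicular to the ring (each doubly-bonded ring atom is sp² with one p-orbital electron; each =N– nitrogen is pyridine-type (lone pair in the sp² plane, one electron in the p orbital); the carbocation has an empty p orbital), so the π system is cyclic and fully conjugated.
π-electron count: 2 × 2 = 4 from the double-bond units + 0 from the CH(+) atom = 4.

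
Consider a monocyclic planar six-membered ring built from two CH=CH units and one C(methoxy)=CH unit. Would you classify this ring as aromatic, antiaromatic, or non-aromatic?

Aromatic

Every ring atom contributes a p orbital perpendicular to the ring (each doubly-bonded ring atom is sp² with one p-orbital electron), so the π system is cyclic and fully conjugated.
Adding the contributions, 3 × 2 = 6 from the 3 double-bond units.
That gives a 4n+2 count (6, n = 1).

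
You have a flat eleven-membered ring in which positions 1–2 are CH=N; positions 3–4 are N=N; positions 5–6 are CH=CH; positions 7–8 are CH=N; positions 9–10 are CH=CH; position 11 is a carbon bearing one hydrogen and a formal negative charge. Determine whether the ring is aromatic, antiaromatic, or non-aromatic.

Antiaromatic

The p orbitals form a continuous loop: each doubly-bonded ring atom is sp² with one p-orbital electron; the doubly-bonded nitrogens are pyridine-type — their lone pairs lie in the ring plane, leaving one electron in the p orbital; the carbanion's lone pair occupies the p orbital. The ring is fully conjugated.
Adding the contributions, 5 × 2 = 10 from the double-bond units + 2 from the CH(-) atom = 12.
With 12 = 4·3 π electrons, Hückel's rule classifies the planar ring as antiaromatic.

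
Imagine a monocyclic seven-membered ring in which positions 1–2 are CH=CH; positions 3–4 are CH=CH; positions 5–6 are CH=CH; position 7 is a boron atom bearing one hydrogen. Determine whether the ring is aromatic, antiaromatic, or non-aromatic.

Aromatic

Check conjugation: the double-bond atoms are sp², each contributing one p electron; the boron has an empty p orbital — every position has a p orbital, so the cyclic π system is continuous.
Counting π electrons: 3 × 2 = 6 from the double-bond units + 0 from the BH atom = 6.
That gives a 4n+2 count (6, n = 1).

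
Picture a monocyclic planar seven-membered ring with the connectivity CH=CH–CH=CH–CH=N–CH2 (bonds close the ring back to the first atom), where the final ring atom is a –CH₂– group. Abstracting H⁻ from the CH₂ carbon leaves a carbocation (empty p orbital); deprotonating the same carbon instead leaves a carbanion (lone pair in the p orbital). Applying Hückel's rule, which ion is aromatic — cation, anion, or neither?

The cation

Once that carbon is sp², every ring atom has a p orbital and both ions are fully conjugated.
Cation: 3 × 2 + 0 = 6 π electrons → 4(1)+2, aromatic.
Anion: 3 × 2 + 2 = 8 π electrons → 4(2), antiaromatic.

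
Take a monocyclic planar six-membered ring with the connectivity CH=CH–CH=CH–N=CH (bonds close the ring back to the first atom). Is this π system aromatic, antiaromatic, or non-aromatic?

The p orbitals form a continuous loop: each doubly-bonded ring atom is sp² with one p-orbital electron; the doubly-bonded nitrogens are pyridine-type — their lone pairs lie in the ring plane, leaving one electron in the p orbital. The ring is fully conjugated.
π-electron count: 3 × 2 = 6 from the 3 double-bond units.
Since 6 = 4·1 + 2, the ring meets the 4n+2 criterion.

Aromatic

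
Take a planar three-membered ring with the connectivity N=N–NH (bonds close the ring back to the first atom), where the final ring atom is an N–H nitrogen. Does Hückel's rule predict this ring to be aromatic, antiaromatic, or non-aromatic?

Antiaromatic

Check conjugation: every atom in a ring double bond is sp² and brings one electron to the p orbital; the doubly-bonded nitrogens are pyridine-type — their lone pairs lie in the ring plane, leaving one electron in the p orbital; the pyrrole-type nitrogen donates its lone pair from the p orbital — every position has a p orbital, so the cyclic π system is continuous.
Counting π electrons: 1 × 2 = 2 from the double-bond unit + 2 from the NH atom = 4.
4 = 4(1); a planar, fully conjugated 4n system is antiaromatic.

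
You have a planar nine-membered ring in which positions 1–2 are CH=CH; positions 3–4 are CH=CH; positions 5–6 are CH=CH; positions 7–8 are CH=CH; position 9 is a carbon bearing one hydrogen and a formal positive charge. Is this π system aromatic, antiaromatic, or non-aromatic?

Check conjugation: the double-bond atoms are sp², each contributing one p electron; the carbocation has an empty p orbital — every position has a p orbital, so the cyclic π system is continuous.
Counting π electrons: 4 × 2 = 8 from the double-bond units + 0 from the CH(+) atom = 8.
8 is a 4n count (n = 2), so the planar conjugated ring is antiaromatic.

Antiaromatic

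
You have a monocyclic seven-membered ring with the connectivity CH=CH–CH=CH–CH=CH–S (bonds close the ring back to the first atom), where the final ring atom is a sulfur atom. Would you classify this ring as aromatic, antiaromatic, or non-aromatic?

The p orbitals form a continuous loop: the double-bond atoms are sp², each contributing one p electron; the sulfur donates one lone pair from its p orbital. The ring is fully conjugated.
π-electron count: 3 × 2 = 6 from the double-bond units + 2 from the S atom = 8.
A 4n π count (8, n = 2) in a planar conjugated ring means antiaromatic.

Antiaromatic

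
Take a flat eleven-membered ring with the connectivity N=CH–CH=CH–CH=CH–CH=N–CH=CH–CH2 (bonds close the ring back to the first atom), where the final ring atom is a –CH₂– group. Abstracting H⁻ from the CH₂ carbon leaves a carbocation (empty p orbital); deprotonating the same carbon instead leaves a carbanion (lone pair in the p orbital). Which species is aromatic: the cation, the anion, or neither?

The cation

In both ions every ring atom is sp² and contributes a p orbital, so both rings are fully conjugated.
Cation: 5 × 2 + 0 = 10 π electrons → 4(2)+2, aromatic.
Anion: 5 × 2 + 2 = 12 π electrons → 4(3), antiaromatic.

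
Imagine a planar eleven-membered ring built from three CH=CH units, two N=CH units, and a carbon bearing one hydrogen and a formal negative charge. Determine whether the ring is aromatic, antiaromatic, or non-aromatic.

The p orbitals form a continuous loop: the double-bond atoms are sp², each contributing one p electron; the doubly-bonded nitrogens are pyridine-type — their lone pairs lie in the ring plane, leaving one electron in the p orbital; the carbanion's lone pair occupies the p orbital. The ring is fully conjugated.
Tallying contributions gives 5 × 2 = 10 from the double-bond units + 2 from the CH(-) atom = 12.
12 is a 4n count (n = 3), so the planar conjugated ring is antiaromatic.

Antiaromatic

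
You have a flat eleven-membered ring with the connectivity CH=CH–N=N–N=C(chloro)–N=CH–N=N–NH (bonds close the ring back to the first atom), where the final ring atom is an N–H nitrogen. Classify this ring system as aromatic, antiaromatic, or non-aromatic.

Antiaromatic

Check conjugation: the double-bond atoms are sp², each contributing one p electron; the doubly-bonded nitrogens are pyridine-type — their lone pairs lie in the ring plane, leaving one electron in the p orbital; the pyrrole-type nitrogen donates its lone pair from the p orbital — every position has a p orbital, so the cyclic π system is continuous.
Tallying contributions gives 5 × 2 = 10 from the double-bond units + 2 from the NH atom = 12.
12 is a 4n count (n = 3), so the planar conjugated ring is antiaromatic.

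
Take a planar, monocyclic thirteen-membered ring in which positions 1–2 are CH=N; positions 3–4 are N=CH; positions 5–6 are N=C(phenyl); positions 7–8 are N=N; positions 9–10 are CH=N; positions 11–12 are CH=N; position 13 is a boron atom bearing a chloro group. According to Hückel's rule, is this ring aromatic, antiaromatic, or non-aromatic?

Every ring atom contributes a p orbital perpendicular to the ring (every atom in a ring double bond is sp² and brings one electron to the p orbital; each =N– nitrogen is pyridine-type (lone pair in the sp² plane, one electron in the p orbital); the boron has an empty p orbital), so the π system is cyclic and fully conjugated.
Counting π electrons: 6 × 2 = 12 from the double-bond units + 0 from the B(chloro) atom = 12.
A 4n π count (12, n = 3) in a planar conjugated ring means antiaromatic.

Antiaromatic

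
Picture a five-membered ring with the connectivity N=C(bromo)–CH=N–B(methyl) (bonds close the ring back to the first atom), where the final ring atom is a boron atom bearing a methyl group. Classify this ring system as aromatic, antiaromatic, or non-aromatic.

Antiaromatic

All ring atoms are sp² and supply a p orbital to the ring (the double-bond atoms are sp², each contributing one p electron; each =N– nitrogen is pyridine-type (lone pair in the sp² plane, one electron in the p orbital); the boron has an empty p orbital); the conjugation is uninterrupted.
Adding the contributions, 2 × 2 = 4 from the double-bond units + 0 from the B(methyl) atom = 4.
4 = 4(1); a planar, fully conjugated 4n system is antiaromatic.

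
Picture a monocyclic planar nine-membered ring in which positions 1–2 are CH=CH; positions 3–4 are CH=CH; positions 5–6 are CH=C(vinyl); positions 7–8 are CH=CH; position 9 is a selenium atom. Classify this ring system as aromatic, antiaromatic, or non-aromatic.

All ring atoms are sp² and supply a p orbital to the ring (each doubly-bonded ring atom is sp² with one p-orbital electron; the selenium donates one lone pair from its p orbital); the conjugation is uninterrupted.
π-electron count: 4 × 2 = 8 from the double-bond units + 2 from the Se atom = 10.
That gives a 4n+2 count (10, n = 2).

Aromatic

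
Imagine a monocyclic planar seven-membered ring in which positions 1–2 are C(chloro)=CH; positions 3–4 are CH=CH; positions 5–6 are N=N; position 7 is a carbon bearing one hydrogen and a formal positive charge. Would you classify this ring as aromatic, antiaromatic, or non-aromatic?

Aromatic

The p orbitals form a continuous loop: each doubly-bonded ring atom is sp² with one p-orbital electron; the doubly-bonded nitrogens are pyridine-type — their lone pairs lie in the ring plane, leaving one electron in the p orbital; the carbocation has an empty p orbital. The ring is fully conjugated.
π-electron count: 3 × 2 = 6 from the double-bond units + 0 from the CH(+) atom = 6.
That gives a 4n+2 count (6, n = 1).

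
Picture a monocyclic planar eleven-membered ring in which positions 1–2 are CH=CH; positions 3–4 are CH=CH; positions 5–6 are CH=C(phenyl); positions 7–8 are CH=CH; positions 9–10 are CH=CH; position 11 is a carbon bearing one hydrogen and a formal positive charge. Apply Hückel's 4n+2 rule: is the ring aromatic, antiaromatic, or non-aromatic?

The p orbitals form a continuous loop: each doubly-bonded ring atom is sp² with one p-orbital electron; the carbocation has an empty p orbital. The ring is fully conjugated.
π-electron count: 5 × 2 = 10 from the double-bond units + 0 from the CH(+) atom = 10.
Since 10 = 4·2 + 2, the ring meets the 4n+2 criterion.

Aromatic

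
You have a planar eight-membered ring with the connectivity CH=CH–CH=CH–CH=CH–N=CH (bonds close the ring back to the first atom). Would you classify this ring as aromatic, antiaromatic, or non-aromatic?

Antiaromatic

All ring atoms are sp² and supply a p orbital to the ring (each doubly-bonded ring atom is sp² with one p-orbital electron; each =N– nitrogen is pyridine-type (lone pair in the sp² plane, one electron in the p orbital)); the conjugation is uninterrupted.
Tallying contributions gives 4 × 2 = 8 from the 4 double-bond units.
A 4n π count (8, n = 2) in a planar conjugated ring means antiaromatic.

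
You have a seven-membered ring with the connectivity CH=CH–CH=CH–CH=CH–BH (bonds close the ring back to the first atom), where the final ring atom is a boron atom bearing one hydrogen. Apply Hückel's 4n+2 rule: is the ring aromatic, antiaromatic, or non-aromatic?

Aromatic

The p orbitals form a continuous loop: every atom in a ring double bond is sp² and brings one electron to the p orbital; the boron has an empty p orbital. The ring is fully conjugated.
Adding the contributions, 3 × 2 = 6 from the double-bond units + 0 from the BH atom = 6.
That gives a 4n+2 count (6, n = 1).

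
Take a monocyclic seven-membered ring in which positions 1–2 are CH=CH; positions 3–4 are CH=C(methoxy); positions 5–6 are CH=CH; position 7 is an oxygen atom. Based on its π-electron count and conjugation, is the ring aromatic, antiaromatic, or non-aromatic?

The p orbitals form a continuous loop: every atom in a ring double bond is sp² and brings one electron to the p orbital; the oxygen donates one lone pair from its p orbital. The ring is fully conjugated.
Counting π electrons: 3 × 2 = 6 from the double-bond units + 2 from the O atom = 8.
With 8 = 4·2 π electrons, Hückel's rule classifies the planar ring as antiaromatic.

Antiaromatic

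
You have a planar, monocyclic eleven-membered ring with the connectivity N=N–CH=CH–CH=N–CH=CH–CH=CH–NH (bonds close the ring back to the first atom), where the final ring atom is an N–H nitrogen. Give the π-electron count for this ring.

12

Check conjugation: every atom in a ring double bond is sp² and brings one electron to the p orbital; the doubly-bonded nitrogens are pyridine-type — their lone pairs lie in the ring plane, leaving one electron in the p orbital; the pyrrole-type nitrogen donates its lone pair from the p orbital — every position has a p orbital, so the cyclic π system is continuous.
Adding the contributions, 5 × 2 = 10 from the double-bond units + 2 from the NH atom = 12.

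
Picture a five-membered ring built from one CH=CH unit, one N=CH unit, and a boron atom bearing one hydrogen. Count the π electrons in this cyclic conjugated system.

Check conjugation: every atom in a ring double bond is sp² and brings one electron to the p orbital; the doubly-bonded nitrogens are pyridine-type — their lone pairs lie in the ring plane, leaving one electron in the p orbital; the boron has an empty p orbital — every position has a p orbital, so the cyclic π system is continuous.
Adding the contributions, 2 × 2 = 4 from the double-bond units + 0 from the BH atom = 4.

4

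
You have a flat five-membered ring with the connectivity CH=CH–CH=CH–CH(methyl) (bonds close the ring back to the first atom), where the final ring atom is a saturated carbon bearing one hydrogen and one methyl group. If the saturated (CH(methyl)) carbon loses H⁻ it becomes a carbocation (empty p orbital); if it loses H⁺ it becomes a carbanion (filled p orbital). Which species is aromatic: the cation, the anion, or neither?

Both ions have a continuous loop of p orbitals — each ring atom is sp².
Cation: 2 × 2 + 0 = 4 π electrons → 4(1), antiaromatic.
Anion: 2 × 2 + 2 = 6 π electrons → 4(1)+2, aromatic.

The anion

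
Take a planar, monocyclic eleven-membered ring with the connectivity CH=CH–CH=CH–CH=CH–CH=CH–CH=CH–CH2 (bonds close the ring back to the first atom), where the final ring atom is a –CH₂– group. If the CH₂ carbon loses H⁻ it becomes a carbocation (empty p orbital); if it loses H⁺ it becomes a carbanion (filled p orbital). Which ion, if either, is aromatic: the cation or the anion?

The cation

In either ion the ring is fully conjugated: every atom, including the new sp² carbon, supplies a p orbital.
Cation: 5 × 2 + 0 = 10 π electrons → 4(2)+2, aromatic.
Anion: 5 × 2 + 2 = 12 π electrons → 4(3), antiaromatic.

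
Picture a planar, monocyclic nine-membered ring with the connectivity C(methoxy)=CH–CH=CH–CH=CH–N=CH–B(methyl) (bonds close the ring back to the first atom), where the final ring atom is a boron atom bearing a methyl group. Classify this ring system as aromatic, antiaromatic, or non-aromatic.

The p orbitals form a continuous loop: the double-bond atoms are sp², each contributing one p electron; each sp² =N– keeps its lone pair in-plane and puts one electron into the π system; the boron has an empty p orbital. The ring is fully conjugated.
Adding the contributions, 4 × 2 = 8 from the double-bond units + 0 from the B(methyl) atom = 8.
A 4n π count (8, n = 2) in a planar conjugated ring means antiaromatic.

Antiaromatic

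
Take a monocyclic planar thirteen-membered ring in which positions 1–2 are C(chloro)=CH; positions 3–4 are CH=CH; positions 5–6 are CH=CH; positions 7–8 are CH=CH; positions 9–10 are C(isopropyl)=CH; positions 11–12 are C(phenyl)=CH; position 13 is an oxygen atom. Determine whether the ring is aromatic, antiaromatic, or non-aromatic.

Aromatic

Check conjugation: every atom in a ring double bond is sp² and brings one electron to the p orbital; the oxygen donates one lone pair from its p orbital — every position has a p orbital, so the cyclic π system is continuous.
Adding the contributions, 6 × 2 = 12 from the double-bond units + 2 from the O atom = 14.
That gives a 4n+2 count (14, n = 3).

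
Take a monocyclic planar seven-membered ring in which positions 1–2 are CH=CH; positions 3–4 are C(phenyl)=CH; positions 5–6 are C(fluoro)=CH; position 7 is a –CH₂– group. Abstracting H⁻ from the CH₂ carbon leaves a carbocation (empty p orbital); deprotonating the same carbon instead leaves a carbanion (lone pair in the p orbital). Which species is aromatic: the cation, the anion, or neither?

In either ion the ring is fully conjugated: every atom, including the new sp² carbon, supplies a p orbital.
Cation: 3 × 2 + 0 = 6 π electrons → 4(1)+2, aromatic.
Anion: 3 × 2 + 2 = 8 π electrons → 4(2), antiaromatic.

The cation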